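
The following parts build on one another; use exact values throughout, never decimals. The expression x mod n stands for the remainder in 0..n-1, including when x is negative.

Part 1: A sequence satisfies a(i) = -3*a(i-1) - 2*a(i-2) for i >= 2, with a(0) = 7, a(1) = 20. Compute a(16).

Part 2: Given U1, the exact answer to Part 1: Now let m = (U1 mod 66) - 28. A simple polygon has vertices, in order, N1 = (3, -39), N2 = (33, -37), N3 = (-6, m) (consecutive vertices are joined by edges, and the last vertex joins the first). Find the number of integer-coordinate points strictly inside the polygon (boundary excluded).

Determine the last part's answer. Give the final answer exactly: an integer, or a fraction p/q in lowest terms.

Part 1: a(2) = -3*(20) - 2*(7) = -74; iterating: a(2)=-74, a(3)=182, a(4)=-398, a(5)=830, a(6)=-1694, a(7)=3422, a(8)=-6878, a(9)=13790, a(10)=-27614, a(11)=55262, a(12)=-110558, a(13)=221150, a(14)=-442334, a(15)=884702, a(16)=-1769438; answer -1769438
Part 2: U1 = -1769438; m = -6; cross terms: (3*-37 - 33*-39)=1176, (33*-6 - -6*-37)=-420, (-6*-39 - 3*-6)=252; twice the area = |1008| = 1008; area = 504; boundary points = 2 + 1 + 3 = 6; strictly interior points = area - boundary/2 + 1 = 502; answer 502

502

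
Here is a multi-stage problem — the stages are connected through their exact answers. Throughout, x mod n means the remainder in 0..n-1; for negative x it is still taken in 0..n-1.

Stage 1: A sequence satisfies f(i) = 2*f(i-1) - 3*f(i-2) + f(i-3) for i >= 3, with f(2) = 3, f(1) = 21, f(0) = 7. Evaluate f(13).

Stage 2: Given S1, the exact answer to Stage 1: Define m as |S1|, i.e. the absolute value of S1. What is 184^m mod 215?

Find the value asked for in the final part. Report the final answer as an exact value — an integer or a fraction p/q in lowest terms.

6

Stage 1: f(3) = 2*(3) - 3*(21) + 1*(7) = -50; iterating: f(3)=-50, f(4)=-88, f(5)=-23, f(6)=168, f(7)=317, f(8)=107, f(9)=-569, f(10)=-1142, f(11)=-470, f(12)=1917, f(13)=4102; answer 4102
Stage 2: S1 = 4102; m = 4102; squarings mod 215: 184^1=184, 184^2=101, 184^4=96, 184^8=186, 184^16=196, 184^32=146, 184^64=31, 184^128=101, 184^256=96, 184^512=186, 184^1024=196, 184^2048=146, 184^4096=31; 184^4102 = 184^2 * 184^4 * 184^4096 = 6 (mod 215); answer 6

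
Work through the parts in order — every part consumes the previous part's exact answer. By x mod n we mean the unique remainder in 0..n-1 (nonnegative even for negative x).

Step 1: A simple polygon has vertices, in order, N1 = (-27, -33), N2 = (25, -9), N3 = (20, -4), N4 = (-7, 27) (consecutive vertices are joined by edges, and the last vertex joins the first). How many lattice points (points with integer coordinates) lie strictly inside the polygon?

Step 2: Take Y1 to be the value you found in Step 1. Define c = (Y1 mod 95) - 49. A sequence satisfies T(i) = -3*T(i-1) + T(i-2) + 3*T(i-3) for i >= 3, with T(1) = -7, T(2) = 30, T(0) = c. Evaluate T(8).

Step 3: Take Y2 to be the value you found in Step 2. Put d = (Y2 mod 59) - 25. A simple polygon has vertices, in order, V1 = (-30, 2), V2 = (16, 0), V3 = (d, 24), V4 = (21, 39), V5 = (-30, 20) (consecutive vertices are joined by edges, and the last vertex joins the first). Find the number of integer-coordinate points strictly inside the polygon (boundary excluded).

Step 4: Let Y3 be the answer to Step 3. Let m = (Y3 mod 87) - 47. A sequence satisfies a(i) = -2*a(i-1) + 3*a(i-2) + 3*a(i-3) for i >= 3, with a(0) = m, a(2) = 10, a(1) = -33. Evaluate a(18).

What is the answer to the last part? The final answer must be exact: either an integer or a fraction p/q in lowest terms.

221968549

Step 1: cross terms: (-27*-9 - 25*-33)=1068, (25*-4 - 20*-9)=80, (20*27 - -7*-4)=512, (-7*-33 - -27*27)=960; twice the area = |2620| = 2620; area = 1310; boundary points = 4 + 5 + 1 + 20 = 30; strictly interior points = area - boundary/2 + 1 = 1296; answer 1296
Step 2: Y1 = 1296; c = 12; T(3) = -3*(30) + 1*(-7) + 3*(12) = -61; iterating: T(3)=-61, T(4)=192, T(5)=-547, T(6)=1650, T(7)=-4921, T(8)=14772; answer 14772
Step 3: Y2 = 14772; d = -3; cross terms: (-30*0 - 16*2)=-32, (16*24 - -3*0)=384, (-3*39 - 21*24)=-621, (21*20 - -30*39)=1590, (-30*2 - -30*20)=540; twice the area = |1861| = 1861; area = 1861/2; boundary points = 2 + 1 + 3 + 1 + 18 = 25; strictly interior points = area - boundary/2 + 1 = 919; answer 919
Step 4: Y3 = 919; m = 2; a(3) = -2*(10) + 3*(-33) + 3*(2) = -113; iterating: a(3)=-113, a(4)=157, a(5)=-623, a(6)=1378, a(7)=-4154, a(8)=10573, a(9)=-29474, a(10)=78205, a(11)=-213113, a(12)=572419, a(13)=-1549562, a(14)=4177042, a(15)=-11285513, a(16)=30453466, a(17)=-82232345, a(18)=221968549; answer 221968549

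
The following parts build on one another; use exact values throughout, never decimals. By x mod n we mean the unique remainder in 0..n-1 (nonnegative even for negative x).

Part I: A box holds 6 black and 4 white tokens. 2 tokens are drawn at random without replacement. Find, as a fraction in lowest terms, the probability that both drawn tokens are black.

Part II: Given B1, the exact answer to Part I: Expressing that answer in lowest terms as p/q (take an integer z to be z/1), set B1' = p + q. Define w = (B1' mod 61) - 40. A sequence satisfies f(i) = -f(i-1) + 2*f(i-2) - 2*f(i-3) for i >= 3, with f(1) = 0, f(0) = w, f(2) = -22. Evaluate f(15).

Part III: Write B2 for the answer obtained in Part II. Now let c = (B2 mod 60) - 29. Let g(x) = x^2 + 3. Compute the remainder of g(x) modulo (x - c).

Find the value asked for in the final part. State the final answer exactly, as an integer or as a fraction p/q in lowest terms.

228

Part I: total draws C(10,2) = 45; favorable C(6,2) = 15; P = 1/3; answer 1/3
Part II: B1 = 1/3; threaded value p + q = 4; w = -36; f(3) = -1*(-22) + 2*(0) - 2*(-36) = 94; iterating: f(3)=94, f(4)=-138, f(5)=370, f(6)=-834, f(7)=1850, f(8)=-4258, f(9)=9626, f(10)=-21842, f(11)=49610, f(12)=-112546, f(13)=255450, f(14)=-579762, f(15)=1315754; answer 1315754
Part III: B2 = 1315754; c = -15; remainder = value at the root: 1*(-15)^2 + 3 = (225) + (3) = 228; answer 228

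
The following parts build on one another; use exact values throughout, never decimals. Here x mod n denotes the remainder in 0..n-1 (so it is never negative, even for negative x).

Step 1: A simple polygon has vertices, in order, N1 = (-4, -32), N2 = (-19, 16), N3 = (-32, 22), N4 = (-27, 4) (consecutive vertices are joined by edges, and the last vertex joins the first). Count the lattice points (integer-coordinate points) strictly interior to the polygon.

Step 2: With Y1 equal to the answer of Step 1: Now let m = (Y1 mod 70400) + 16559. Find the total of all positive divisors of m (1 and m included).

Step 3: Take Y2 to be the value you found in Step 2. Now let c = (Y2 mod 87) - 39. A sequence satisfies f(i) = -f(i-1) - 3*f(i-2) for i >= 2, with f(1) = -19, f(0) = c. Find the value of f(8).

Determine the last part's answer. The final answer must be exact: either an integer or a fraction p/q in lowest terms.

-1445

Step 1: cross terms: (-4*16 - -19*-32)=-672, (-19*22 - -32*16)=94, (-32*4 - -27*22)=466, (-27*-32 - -4*4)=880; twice the area = |768| = 768; area = 384; boundary points = 3 + 1 + 1 + 1 = 6; strictly interior points = area - boundary/2 + 1 = 382; answer 382
Step 2: Y1 = 382; m = 16941; 16941 = 3 * 5647; sigma = (1 + 3) * (1 + 5647) = 4 * 5648 = 22592; answer 22592
Step 3: Y2 = 22592; c = 20; f(2) = -1*(-19) - 3*(20) = -41; iterating: f(2)=-41, f(3)=98, f(4)=25, f(5)=-319, f(6)=244, f(7)=713, f(8)=-1445; answer -1445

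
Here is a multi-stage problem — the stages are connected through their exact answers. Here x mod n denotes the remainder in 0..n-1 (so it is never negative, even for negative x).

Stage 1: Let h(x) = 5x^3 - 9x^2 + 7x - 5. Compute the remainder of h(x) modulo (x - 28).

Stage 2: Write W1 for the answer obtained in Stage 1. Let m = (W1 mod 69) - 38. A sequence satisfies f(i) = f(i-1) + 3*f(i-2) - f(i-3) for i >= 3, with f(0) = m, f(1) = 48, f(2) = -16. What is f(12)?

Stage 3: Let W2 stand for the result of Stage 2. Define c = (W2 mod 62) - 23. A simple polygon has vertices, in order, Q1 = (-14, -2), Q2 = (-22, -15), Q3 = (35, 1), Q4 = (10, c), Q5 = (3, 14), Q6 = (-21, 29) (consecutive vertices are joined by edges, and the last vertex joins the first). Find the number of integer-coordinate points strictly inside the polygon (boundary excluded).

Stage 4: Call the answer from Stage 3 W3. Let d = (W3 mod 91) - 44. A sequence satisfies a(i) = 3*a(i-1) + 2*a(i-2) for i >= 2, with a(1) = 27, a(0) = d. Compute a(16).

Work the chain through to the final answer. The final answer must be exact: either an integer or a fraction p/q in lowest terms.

7218854935

Stage 1: remainder = value at the root: 5*(28)^3 - 9*(28)^2 + 7*(28)^1 - 5 = (109760) + (-7056) + (196) + (-5) = 102895; answer 102895
Stage 2: W1 = 102895; m = -22; f(3) = 1*(-16) + 3*(48) - 1*(-22) = 150; iterating: f(3)=150, f(4)=54, f(5)=520, f(6)=532, f(7)=2038, f(8)=3114, f(9)=8696, f(10)=16000, f(11)=38974, f(12)=78278; answer 78278
Stage 3: W2 = 78278; c = 11; cross terms: (-14*-15 - -22*-2)=166, (-22*1 - 35*-15)=503, (35*11 - 10*1)=375, (10*14 - 3*11)=107, (3*29 - -21*14)=381, (-21*-2 - -14*29)=448; twice the area = |1980| = 1980; area = 990; boundary points = 1 + 1 + 5 + 1 + 3 + 1 = 12; strictly interior points = area - boundary/2 + 1 = 985; answer 985
Stage 4: W3 = 985; d = 31; a(2) = 3*(27) + 2*(31) = 143; iterating: a(2)=143, a(3)=483, a(4)=1735, a(5)=6171, a(6)=21983, a(7)=78291, a(8)=278839, a(9)=993099, a(10)=3536975, a(11)=12597123, a(12)=44865319, a(13)=159790203, a(14)=569101247, a(15)=2026884147, a(16)=7218854935; answer 7218854935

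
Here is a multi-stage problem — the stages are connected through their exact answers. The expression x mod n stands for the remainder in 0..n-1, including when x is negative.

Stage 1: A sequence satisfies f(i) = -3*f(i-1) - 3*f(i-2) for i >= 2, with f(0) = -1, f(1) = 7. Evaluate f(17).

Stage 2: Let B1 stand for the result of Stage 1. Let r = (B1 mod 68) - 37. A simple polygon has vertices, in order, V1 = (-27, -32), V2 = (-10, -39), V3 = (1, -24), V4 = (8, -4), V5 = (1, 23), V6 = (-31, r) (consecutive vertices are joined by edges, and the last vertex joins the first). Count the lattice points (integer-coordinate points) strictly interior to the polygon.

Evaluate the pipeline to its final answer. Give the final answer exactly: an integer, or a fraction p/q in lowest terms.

1921

Stage 1: f(2) = -3*(7) - 3*(-1) = -18; iterating: f(2)=-18, f(3)=33, f(4)=-45, f(5)=36, f(6)=27, f(7)=-189, f(8)=486, f(9)=-891, f(10)=1215, f(11)=-972, f(12)=-729, f(13)=5103, f(14)=-13122, f(15)=24057, f(16)=-32805, f(17)=26244; answer 26244
Stage 2: B1 = 26244; r = 27; cross terms: (-27*-39 - -10*-32)=733, (-10*-24 - 1*-39)=279, (1*-4 - 8*-24)=188, (8*23 - 1*-4)=188, (1*27 - -31*23)=740, (-31*-32 - -27*27)=1721; twice the area = |3849| = 3849; area = 3849/2; boundary points = 1 + 1 + 1 + 1 + 4 + 1 = 9; strictly interior points = area - boundary/2 + 1 = 1921; answer 1921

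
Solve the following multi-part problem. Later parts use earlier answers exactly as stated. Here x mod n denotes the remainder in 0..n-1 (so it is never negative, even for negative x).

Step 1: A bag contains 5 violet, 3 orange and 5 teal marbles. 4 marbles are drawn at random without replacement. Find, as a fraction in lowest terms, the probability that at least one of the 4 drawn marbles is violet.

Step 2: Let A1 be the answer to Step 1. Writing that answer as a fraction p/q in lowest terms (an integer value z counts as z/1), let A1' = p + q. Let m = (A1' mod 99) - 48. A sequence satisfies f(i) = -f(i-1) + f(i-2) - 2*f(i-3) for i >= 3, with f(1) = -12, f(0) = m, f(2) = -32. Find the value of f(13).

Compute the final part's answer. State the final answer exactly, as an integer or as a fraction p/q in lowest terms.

Step 1: total draws C(13,4) = 715; complement C(8,4) = 70; favorable 715 - 70 = 645; P = 129/143; answer 129/143
Step 2: A1 = 129/143; threaded value p + q = 272; m = 26; f(3) = -1*(-32) + 1*(-12) - 2*(26) = -32; iterating: f(3)=-32, f(4)=24, f(5)=8, f(6)=80, f(7)=-120, f(8)=184, f(9)=-464, f(10)=888, f(11)=-1720, f(12)=3536, f(13)=-7032; answer -7032

-7032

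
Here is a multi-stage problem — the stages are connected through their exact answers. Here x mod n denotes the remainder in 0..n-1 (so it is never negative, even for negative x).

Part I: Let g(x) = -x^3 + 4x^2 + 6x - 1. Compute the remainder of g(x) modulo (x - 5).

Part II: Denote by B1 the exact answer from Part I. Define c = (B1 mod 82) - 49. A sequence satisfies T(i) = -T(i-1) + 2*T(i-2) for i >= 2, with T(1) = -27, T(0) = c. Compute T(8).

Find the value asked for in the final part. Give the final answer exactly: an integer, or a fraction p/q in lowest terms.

-1575

Part I: remainder = value at the root: -1*(5)^3 + 4*(5)^2 + 6*(5)^1 - 1 = (-125) + (100) + (30) + (-1) = 4; answer 4
Part II: B1 = 4; c = -45; T(2) = -1*(-27) + 2*(-45) = -63; iterating: T(2)=-63, T(3)=9, T(4)=-135, T(5)=153, T(6)=-423, T(7)=729, T(8)=-1575; answer -1575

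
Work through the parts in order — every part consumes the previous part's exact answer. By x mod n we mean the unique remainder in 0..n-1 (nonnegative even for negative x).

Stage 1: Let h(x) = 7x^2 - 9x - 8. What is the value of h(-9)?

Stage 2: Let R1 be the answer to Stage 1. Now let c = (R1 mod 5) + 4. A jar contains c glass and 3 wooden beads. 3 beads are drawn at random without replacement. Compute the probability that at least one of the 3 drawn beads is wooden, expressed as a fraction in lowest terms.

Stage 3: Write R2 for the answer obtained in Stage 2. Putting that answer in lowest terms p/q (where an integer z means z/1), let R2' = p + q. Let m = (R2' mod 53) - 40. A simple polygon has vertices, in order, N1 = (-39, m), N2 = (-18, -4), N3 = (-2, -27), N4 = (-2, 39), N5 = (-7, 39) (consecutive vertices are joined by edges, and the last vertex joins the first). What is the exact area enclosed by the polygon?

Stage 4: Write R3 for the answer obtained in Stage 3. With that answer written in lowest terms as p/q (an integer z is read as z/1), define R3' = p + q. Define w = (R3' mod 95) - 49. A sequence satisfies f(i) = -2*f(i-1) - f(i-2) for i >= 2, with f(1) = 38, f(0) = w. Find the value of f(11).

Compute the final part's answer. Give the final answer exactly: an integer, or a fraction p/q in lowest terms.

158

Stage 1: 7*(-9)^2 - 9*(-9)^1 - 8 = (567) + (81) + (-8) = 640; answer 640
Stage 2: R1 = 640; c = 4; total draws C(7,3) = 35; complement C(4,3) = 4; favorable 35 - 4 = 31; P = 31/35; answer 31/35
Stage 3: R2 = 31/35; threaded value p + q = 66; m = -27; cross terms: (-39*-4 - -18*-27)=-330, (-18*-27 - -2*-4)=478, (-2*39 - -2*-27)=-132, (-2*39 - -7*39)=195, (-7*-27 - -39*39)=1710; twice the area = |1921| = 1921; area = 1921/2; answer 1921/2
Stage 4: R3 = 1921/2; threaded value p + q = 1923; w = -26; f(2) = -2*(38) - 1*(-26) = -50; iterating: f(2)=-50, f(3)=62, f(4)=-74, f(5)=86, f(6)=-98, f(7)=110, f(8)=-122, f(9)=134, f(10)=-146, f(11)=158; answer 158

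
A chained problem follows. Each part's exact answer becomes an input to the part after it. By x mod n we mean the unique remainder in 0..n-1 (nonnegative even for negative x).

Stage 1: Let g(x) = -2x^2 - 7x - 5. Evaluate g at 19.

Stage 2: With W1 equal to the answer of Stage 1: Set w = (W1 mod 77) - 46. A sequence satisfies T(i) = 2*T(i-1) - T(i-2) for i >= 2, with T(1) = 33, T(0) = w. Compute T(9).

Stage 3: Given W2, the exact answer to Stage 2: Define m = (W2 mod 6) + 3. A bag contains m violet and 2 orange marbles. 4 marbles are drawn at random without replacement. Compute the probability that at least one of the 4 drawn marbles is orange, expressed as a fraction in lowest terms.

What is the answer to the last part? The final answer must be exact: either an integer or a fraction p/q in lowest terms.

11/14

Stage 1: -2*(19)^2 - 7*(19)^1 - 5 = (-722) + (-133) + (-5) = -860; answer -860
Stage 2: W1 = -860; w = 18; T(2) = 2*(33) - 1*(18) = 48; iterating: T(2)=48, T(3)=63, T(4)=78, T(5)=93, T(6)=108, T(7)=123, T(8)=138, T(9)=153; answer 153
Stage 3: W2 = 153; m = 6; total draws C(8,4) = 70; complement C(6,4) = 15; favorable 70 - 15 = 55; P = 11/14; answer 11/14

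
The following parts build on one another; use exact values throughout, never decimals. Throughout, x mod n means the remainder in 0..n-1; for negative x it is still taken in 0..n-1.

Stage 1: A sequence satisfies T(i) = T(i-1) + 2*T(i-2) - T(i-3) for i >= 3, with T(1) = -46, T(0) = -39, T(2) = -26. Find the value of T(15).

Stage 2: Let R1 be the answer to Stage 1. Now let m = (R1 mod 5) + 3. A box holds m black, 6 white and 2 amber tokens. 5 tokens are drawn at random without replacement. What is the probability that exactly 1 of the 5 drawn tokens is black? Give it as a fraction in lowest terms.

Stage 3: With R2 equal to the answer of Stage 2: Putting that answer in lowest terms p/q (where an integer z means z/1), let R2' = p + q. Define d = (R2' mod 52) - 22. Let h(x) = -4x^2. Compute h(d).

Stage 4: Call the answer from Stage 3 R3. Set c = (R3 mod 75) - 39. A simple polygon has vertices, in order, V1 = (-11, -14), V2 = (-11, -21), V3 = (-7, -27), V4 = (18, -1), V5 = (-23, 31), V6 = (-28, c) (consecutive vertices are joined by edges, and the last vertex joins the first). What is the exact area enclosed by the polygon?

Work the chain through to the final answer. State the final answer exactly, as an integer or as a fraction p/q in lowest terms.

2383/2

Stage 1: T(3) = 1*(-26) + 2*(-46) - 1*(-39) = -79; iterating: T(3)=-79, T(4)=-85, T(5)=-217, T(6)=-308, T(7)=-657, T(8)=-1056, T(9)=-2062, T(10)=-3517, T(11)=-6585, T(12)=-11557, T(13)=-21210, T(14)=-37739, T(15)=-68602; answer -68602
Stage 2: R1 = -68602; m = 6; total draws C(14,5) = 2002; favorable C(6,1)*C(8,4) = 420; P = 30/143; answer 30/143
Stage 3: R2 = 30/143; threaded value p + q = 173; d = -5; -4*(-5)^2 = (-100) = -100; answer -100
Stage 4: R3 = -100; c = 11; cross terms: (-11*-21 - -11*-14)=77, (-11*-27 - -7*-21)=150, (-7*-1 - 18*-27)=493, (18*31 - -23*-1)=535, (-23*11 - -28*31)=615, (-28*-14 - -11*11)=513; twice the area = |2383| = 2383; area = 2383/2; answer 2383/2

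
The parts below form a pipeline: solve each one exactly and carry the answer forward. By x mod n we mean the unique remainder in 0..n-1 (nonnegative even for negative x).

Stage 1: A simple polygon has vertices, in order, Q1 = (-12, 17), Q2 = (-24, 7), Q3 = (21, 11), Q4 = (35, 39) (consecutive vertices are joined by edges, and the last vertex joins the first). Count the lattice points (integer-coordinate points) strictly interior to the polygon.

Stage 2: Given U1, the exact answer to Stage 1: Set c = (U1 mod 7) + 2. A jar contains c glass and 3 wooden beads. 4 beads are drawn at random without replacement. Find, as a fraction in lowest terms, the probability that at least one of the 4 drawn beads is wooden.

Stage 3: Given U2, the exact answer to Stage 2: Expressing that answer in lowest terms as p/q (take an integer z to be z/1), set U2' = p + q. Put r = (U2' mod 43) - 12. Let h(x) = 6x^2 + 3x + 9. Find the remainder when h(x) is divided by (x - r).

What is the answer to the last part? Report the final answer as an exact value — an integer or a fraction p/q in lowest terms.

3537

Stage 1: cross terms: (-12*7 - -24*17)=324, (-24*11 - 21*7)=-411, (21*39 - 35*11)=434, (35*17 - -12*39)=1063; twice the area = |1410| = 1410; area = 705; boundary points = 2 + 1 + 14 + 1 = 18; strictly interior points = area - boundary/2 + 1 = 697; answer 697
Stage 2: U1 = 697; c = 6; total draws C(9,4) = 126; complement C(6,4) = 15; favorable 126 - 15 = 111; P = 37/42; answer 37/42
Stage 3: U2 = 37/42; threaded value p + q = 79; r = 24; remainder = value at the root: 6*(24)^2 + 3*(24)^1 + 9 = (3456) + (72) + (9) = 3537; answer 3537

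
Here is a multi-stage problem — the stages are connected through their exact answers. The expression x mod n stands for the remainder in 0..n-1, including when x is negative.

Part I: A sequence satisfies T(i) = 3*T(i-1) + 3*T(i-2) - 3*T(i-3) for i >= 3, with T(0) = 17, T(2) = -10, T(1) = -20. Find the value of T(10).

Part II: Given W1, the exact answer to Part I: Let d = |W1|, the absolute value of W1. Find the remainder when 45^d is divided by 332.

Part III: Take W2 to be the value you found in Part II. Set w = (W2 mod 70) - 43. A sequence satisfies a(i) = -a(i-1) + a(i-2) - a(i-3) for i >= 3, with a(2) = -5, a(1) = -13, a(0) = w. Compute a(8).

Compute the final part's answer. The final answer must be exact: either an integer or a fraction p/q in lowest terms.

10

Part I: T(3) = 3*(-10) + 3*(-20) - 3*(17) = -141; iterating: T(3)=-141, T(4)=-393, T(5)=-1572, T(6)=-5472, T(7)=-19953, T(8)=-71559, T(9)=-258120, T(10)=-929178; answer -929178
Part II: W1 = -929178; d = 929178; squarings mod 332: 45^1=45, 45^2=33, 45^4=93, 45^8=17, 45^16=289, 45^32=189, 45^64=197, 45^128=297, 45^256=229, 45^512=317, 45^1024=225, 45^2048=161, 45^4096=25, 45^8192=293, 45^16384=193, 45^32768=65, 45^65536=241, 45^131072=313, 45^262144=29, 45^524288=177; 45^929178 = 45^2 * 45^8 * 45^16 * 45^128 * 45^256 * 45^1024 * 45^2048 * 45^8192 * 45^131072 * 45^262144 * 45^524288 = 313 (mod 332); answer 313
Part III: W2 = 313; w = -10; a(3) = -1*(-5) + 1*(-13) - 1*(-10) = 2; iterating: a(3)=2, a(4)=6, a(5)=1, a(6)=3, a(7)=-8, a(8)=10; answer 10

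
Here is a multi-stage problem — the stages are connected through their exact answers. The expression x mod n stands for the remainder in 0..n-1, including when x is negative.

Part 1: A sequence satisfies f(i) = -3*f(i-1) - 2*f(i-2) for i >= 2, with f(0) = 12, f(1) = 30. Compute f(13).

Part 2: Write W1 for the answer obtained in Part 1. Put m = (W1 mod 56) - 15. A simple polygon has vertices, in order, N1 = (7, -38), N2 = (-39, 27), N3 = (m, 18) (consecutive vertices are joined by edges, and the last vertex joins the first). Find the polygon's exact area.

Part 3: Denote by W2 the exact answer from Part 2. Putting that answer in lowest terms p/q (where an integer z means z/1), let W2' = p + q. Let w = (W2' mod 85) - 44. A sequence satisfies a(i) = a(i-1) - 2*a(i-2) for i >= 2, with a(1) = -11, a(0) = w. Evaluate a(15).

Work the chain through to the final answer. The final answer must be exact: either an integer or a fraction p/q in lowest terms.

Part 1: f(2) = -3*(30) - 2*(12) = -114; iterating: f(2)=-114, f(3)=282, f(4)=-618, f(5)=1290, f(6)=-2634, f(7)=5322, f(8)=-10698, f(9)=21450, f(10)=-42954, f(11)=85962, f(12)=-171978, f(13)=344010; answer 344010
Part 2: W1 = 344010; m = -13; cross terms: (7*27 - -39*-38)=-1293, (-39*18 - -13*27)=-351, (-13*-38 - 7*18)=368; twice the area = |-1276| = 1276; area = 638; answer 638
Part 3: W2 = 638; threaded value p + q = 639; w = 0; a(2) = 1*(-11) - 2*(0) = -11; iterating: a(2)=-11, a(3)=11, a(4)=33, a(5)=11, a(6)=-55, a(7)=-77, a(8)=33, a(9)=187, a(10)=121, a(11)=-253, a(12)=-495, a(13)=11, a(14)=1001, a(15)=979; answer 979

979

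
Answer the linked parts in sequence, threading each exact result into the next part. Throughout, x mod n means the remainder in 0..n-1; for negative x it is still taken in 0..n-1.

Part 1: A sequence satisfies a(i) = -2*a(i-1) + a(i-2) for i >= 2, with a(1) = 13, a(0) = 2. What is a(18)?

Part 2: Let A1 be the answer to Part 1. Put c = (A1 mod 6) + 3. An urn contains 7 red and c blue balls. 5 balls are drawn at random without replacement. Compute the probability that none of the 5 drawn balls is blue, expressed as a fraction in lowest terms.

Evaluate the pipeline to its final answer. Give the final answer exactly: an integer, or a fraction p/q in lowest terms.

1/12

Part 1: a(2) = -2*(13) + 1*(2) = -24; iterating: a(2)=-24, a(3)=61, a(4)=-146, a(5)=353, a(6)=-852, a(7)=2057, a(8)=-4966, a(9)=11989, a(10)=-28944, a(11)=69877, a(12)=-168698, a(13)=407273, a(14)=-983244, a(15)=2373761, a(16)=-5730766, a(17)=13835293, a(18)=-33401352; answer -33401352
Part 2: A1 = -33401352; c = 3; total draws C(10,5) = 252; favorable C(7,5) = 21; P = 1/12; answer 1/12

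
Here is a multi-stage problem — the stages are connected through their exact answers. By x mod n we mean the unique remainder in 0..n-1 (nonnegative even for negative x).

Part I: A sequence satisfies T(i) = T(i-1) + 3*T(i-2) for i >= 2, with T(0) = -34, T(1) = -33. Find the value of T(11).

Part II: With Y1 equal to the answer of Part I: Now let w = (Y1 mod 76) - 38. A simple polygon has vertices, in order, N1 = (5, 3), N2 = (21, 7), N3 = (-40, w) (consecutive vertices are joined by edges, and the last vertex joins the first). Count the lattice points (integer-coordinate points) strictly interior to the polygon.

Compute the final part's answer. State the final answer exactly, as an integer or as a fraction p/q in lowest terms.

72

Part I: T(2) = 1*(-33) + 3*(-34) = -135; iterating: T(2)=-135, T(3)=-234, T(4)=-639, T(5)=-1341, T(6)=-3258, T(7)=-7281, T(8)=-17055, T(9)=-38898, T(10)=-90063, T(11)=-206757; answer -206757
Part II: Y1 = -206757; w = 1; cross terms: (5*7 - 21*3)=-28, (21*1 - -40*7)=301, (-40*3 - 5*1)=-125; twice the area = |148| = 148; area = 74; boundary points = 4 + 1 + 1 = 6; strictly interior points = area - boundary/2 + 1 = 72; answer 72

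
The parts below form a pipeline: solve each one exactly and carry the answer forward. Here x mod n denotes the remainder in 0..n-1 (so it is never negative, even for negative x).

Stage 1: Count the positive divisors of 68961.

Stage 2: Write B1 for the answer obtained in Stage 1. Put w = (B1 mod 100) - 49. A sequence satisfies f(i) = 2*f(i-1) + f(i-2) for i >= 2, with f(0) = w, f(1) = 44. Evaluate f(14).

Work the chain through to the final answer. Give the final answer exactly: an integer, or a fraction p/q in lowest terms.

Stage 1: 68961 = 3 * 127 * 181; number of divisors = (1+1) * (1+1) * (1+1) = 8; answer 8
Stage 2: B1 = 8; w = -41; f(2) = 2*(44) + 1*(-41) = 47; iterating: f(2)=47, f(3)=138, f(4)=323, f(5)=784, f(6)=1891, f(7)=4566, f(8)=11023, f(9)=26612, f(10)=64247, f(11)=155106, f(12)=374459, f(13)=904024, f(14)=2182507; answer 2182507

2182507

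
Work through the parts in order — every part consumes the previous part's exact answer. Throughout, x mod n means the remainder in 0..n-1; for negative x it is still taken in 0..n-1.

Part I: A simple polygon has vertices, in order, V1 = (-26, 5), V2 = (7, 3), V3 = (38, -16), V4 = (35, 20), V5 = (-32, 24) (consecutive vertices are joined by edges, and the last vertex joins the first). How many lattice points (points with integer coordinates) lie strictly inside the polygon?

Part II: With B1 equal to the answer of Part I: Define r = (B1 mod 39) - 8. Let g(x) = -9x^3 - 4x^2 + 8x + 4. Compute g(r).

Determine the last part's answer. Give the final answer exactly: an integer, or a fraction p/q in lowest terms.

Part I: cross terms: (-26*3 - 7*5)=-113, (7*-16 - 38*3)=-226, (38*20 - 35*-16)=1320, (35*24 - -32*20)=1480, (-32*5 - -26*24)=464; twice the area = |2925| = 2925; area = 2925/2; boundary points = 1 + 1 + 3 + 1 + 1 = 7; strictly interior points = area - boundary/2 + 1 = 1460; answer 1460
Part II: B1 = 1460; r = 9; -9*(9)^3 - 4*(9)^2 + 8*(9)^1 + 4 = (-6561) + (-324) + (72) + (4) = -6809; answer -6809

-6809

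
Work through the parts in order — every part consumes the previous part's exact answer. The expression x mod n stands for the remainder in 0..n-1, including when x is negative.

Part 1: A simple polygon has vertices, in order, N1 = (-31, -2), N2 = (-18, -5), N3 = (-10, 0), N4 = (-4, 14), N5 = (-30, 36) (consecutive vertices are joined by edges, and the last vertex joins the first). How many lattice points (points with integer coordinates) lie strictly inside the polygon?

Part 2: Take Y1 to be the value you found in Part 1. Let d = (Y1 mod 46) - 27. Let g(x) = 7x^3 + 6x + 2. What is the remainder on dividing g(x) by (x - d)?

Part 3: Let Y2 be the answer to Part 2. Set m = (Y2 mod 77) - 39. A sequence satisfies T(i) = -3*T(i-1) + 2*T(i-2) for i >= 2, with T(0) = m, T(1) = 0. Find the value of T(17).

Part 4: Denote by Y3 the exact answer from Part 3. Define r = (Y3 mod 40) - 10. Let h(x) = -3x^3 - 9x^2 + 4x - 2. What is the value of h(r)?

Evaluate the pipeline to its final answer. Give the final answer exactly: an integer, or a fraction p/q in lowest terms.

Part 1: cross terms: (-31*-5 - -18*-2)=119, (-18*0 - -10*-5)=-50, (-10*14 - -4*0)=-140, (-4*36 - -30*14)=276, (-30*-2 - -31*36)=1176; twice the area = |1381| = 1381; area = 1381/2; boundary points = 1 + 1 + 2 + 2 + 1 = 7; strictly interior points = area - boundary/2 + 1 = 688; answer 688
Part 2: Y1 = 688; d = 17; remainder = value at the root: 7*(17)^3 + 6*(17)^1 + 2 = (34391) + (102) + (2) = 34495; answer 34495
Part 3: Y2 = 34495; m = 37; T(2) = -3*(0) + 2*(37) = 74; iterating: T(2)=74, T(3)=-222, T(4)=814, T(5)=-2886, T(6)=10286, T(7)=-36630, T(8)=130462, T(9)=-464646, T(10)=1654862, T(11)=-5893878, T(12)=20991358, T(13)=-74761830, T(14)=266268206, T(15)=-948328278, T(16)=3377521246, T(17)=-12029220294; answer -12029220294
Part 4: Y3 = -12029220294; r = 16; -3*(16)^3 - 9*(16)^2 + 4*(16)^1 - 2 = (-12288) + (-2304) + (64) + (-2) = -14530; answer -14530

-14530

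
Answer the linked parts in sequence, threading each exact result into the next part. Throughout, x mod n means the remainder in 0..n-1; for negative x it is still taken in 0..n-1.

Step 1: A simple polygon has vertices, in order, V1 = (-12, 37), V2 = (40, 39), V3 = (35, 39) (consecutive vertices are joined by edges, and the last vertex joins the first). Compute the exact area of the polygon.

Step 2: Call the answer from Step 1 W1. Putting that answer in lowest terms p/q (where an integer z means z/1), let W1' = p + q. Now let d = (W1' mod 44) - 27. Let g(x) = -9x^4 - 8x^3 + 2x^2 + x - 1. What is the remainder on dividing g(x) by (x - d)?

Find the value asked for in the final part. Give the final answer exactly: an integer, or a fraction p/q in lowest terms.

Step 1: cross terms: (-12*39 - 40*37)=-1948, (40*39 - 35*39)=195, (35*37 - -12*39)=1763; twice the area = |10| = 10; area = 5; answer 5
Step 2: W1 = 5; threaded value p + q = 6; d = -21; remainder = value at the root: -9*(-21)^4 - 8*(-21)^3 + 2*(-21)^2 + 1*(-21)^1 - 1 = (-1750329) + (74088) + (882) + (-21) + (-1) = -1675381; answer -1675381

-1675381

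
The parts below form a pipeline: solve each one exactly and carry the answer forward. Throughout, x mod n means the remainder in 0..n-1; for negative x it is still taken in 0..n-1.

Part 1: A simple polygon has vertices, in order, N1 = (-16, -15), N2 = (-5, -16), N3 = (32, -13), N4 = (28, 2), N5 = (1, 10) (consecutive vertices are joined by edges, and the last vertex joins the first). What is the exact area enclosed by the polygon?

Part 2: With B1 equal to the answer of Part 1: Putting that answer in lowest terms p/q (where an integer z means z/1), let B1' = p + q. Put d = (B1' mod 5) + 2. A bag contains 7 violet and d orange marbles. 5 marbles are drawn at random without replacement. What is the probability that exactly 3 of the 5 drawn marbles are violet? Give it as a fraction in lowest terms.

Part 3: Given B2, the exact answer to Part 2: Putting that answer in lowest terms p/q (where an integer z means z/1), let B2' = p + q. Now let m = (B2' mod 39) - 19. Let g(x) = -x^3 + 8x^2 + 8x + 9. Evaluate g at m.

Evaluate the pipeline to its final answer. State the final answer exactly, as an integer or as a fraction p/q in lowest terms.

33

Part 1: cross terms: (-16*-16 - -5*-15)=181, (-5*-13 - 32*-16)=577, (32*2 - 28*-13)=428, (28*10 - 1*2)=278, (1*-15 - -16*10)=145; twice the area = |1609| = 1609; area = 1609/2; answer 1609/2
Part 2: B1 = 1609/2; threaded value p + q = 1611; d = 3; total draws C(10,5) = 252; favorable C(7,3)*C(3,2) = 105; P = 5/12; answer 5/12
Part 3: B2 = 5/12; threaded value p + q = 17; m = -2; -1*(-2)^3 + 8*(-2)^2 + 8*(-2)^1 + 9 = (8) + (32) + (-16) + (9) = 33; answer 33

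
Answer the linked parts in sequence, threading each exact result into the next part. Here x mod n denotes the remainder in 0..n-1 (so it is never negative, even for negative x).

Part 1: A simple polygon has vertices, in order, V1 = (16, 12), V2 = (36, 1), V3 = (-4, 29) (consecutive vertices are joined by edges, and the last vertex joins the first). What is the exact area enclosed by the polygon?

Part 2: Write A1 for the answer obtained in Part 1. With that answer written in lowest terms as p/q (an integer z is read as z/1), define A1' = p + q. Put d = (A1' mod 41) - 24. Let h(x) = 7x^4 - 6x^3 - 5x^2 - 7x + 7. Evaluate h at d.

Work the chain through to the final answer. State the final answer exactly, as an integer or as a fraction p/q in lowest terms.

Part 1: cross terms: (16*1 - 36*12)=-416, (36*29 - -4*1)=1048, (-4*12 - 16*29)=-512; twice the area = |120| = 120; area = 60; answer 60
Part 2: A1 = 60; threaded value p + q = 61; d = -4; 7*(-4)^4 - 6*(-4)^3 - 5*(-4)^2 - 7*(-4)^1 + 7 = (1792) + (384) + (-80) + (28) + (7) = 2131; answer 2131

2131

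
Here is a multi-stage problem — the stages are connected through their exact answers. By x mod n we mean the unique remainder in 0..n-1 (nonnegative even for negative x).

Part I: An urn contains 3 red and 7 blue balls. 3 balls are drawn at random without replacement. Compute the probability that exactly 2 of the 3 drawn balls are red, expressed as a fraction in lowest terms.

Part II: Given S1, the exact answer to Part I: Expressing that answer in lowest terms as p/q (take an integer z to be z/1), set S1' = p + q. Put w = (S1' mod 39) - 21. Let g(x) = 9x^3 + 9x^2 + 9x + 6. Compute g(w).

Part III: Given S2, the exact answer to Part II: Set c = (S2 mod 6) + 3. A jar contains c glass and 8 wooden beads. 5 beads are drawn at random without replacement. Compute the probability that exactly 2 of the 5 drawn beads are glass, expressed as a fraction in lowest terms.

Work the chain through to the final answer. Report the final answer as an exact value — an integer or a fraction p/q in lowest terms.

60/143

Part I: total draws C(10,3) = 120; favorable C(3,2)*C(7,1) = 21; P = 7/40; answer 7/40
Part II: S1 = 7/40; threaded value p + q = 47; w = -13; 9*(-13)^3 + 9*(-13)^2 + 9*(-13)^1 + 6 = (-19773) + (1521) + (-117) + (6) = -18363; answer -18363
Part III: S2 = -18363; c = 6; total draws C(14,5) = 2002; favorable C(6,2)*C(8,3) = 840; P = 60/143; answer 60/143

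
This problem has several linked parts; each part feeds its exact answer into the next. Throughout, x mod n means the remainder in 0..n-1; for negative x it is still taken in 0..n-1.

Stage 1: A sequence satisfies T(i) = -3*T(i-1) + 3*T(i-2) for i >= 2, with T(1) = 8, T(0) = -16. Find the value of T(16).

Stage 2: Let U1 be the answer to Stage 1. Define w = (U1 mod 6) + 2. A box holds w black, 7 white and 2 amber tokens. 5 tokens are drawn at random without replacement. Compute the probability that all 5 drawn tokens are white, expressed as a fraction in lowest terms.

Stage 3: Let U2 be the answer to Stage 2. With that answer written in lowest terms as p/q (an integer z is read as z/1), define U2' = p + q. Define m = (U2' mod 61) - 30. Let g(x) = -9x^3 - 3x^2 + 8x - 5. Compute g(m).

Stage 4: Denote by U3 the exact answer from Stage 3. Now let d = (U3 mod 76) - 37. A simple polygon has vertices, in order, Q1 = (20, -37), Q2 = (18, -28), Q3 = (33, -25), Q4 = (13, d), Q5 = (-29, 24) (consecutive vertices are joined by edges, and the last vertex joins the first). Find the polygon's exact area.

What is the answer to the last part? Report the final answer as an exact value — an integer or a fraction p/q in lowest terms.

1835

Stage 1: T(2) = -3*(8) + 3*(-16) = -72; iterating: T(2)=-72, T(3)=240, T(4)=-936, T(5)=3528, T(6)=-13392, T(7)=50760, T(8)=-192456, T(9)=729648, T(10)=-2766312, T(11)=10487880, T(12)=-39762576, T(13)=150751368, T(14)=-571541832, T(15)=2166879600, T(16)=-8215264296; answer -8215264296
Stage 2: U1 = -8215264296; w = 2; total draws C(11,5) = 462; favorable C(7,5) = 21; P = 1/22; answer 1/22
Stage 3: U2 = 1/22; threaded value p + q = 23; m = -7; -9*(-7)^3 - 3*(-7)^2 + 8*(-7)^1 - 5 = (3087) + (-147) + (-56) + (-5) = 2879; answer 2879
Stage 4: U3 = 2879; d = 30; cross terms: (20*-28 - 18*-37)=106, (18*-25 - 33*-28)=474, (33*30 - 13*-25)=1315, (13*24 - -29*30)=1182, (-29*-37 - 20*24)=593; twice the area = |3670| = 3670; area = 1835; answer 1835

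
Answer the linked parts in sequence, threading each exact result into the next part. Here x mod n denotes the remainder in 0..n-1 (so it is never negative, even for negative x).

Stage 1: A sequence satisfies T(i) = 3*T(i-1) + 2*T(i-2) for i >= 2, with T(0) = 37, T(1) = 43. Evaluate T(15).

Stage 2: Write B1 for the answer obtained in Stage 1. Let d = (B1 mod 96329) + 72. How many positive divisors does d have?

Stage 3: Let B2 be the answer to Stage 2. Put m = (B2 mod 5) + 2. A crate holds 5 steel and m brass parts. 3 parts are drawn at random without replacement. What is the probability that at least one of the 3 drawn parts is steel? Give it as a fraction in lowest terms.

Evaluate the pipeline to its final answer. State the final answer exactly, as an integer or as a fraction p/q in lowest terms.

Stage 1: T(2) = 3*(43) + 2*(37) = 203; iterating: T(2)=203, T(3)=695, T(4)=2491, T(5)=8863, T(6)=31571, T(7)=112439, T(8)=400459, T(9)=1426255, T(10)=5079683, T(11)=18091559, T(12)=64434043, T(13)=229485247, T(14)=817323827, T(15)=2910941975; answer 2910941975
Stage 2: B1 = 2910941975; d = 72325; 72325 = 5^2 * 11 * 263; number of divisors = (2+1) * (1+1) * (1+1) = 12; answer 12
Stage 3: B2 = 12; m = 4; total draws C(9,3) = 84; complement C(4,3) = 4; favorable 84 - 4 = 80; P = 20/21; answer 20/21

20/21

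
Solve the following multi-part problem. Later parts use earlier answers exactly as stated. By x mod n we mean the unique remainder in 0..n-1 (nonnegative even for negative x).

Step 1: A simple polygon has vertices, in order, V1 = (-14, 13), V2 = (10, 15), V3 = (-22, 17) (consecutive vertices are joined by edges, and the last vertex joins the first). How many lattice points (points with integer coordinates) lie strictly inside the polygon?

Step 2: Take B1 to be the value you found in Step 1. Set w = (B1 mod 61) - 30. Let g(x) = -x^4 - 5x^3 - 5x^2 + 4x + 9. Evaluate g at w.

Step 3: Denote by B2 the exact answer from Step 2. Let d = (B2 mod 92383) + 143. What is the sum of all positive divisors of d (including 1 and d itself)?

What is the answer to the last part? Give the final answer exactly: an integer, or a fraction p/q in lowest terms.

38304

Step 1: cross terms: (-14*15 - 10*13)=-340, (10*17 - -22*15)=500, (-22*13 - -14*17)=-48; twice the area = |112| = 112; area = 56; boundary points = 2 + 2 + 4 = 8; strictly interior points = area - boundary/2 + 1 = 53; answer 53
Step 2: B1 = 53; w = 23; -1*(23)^4 - 5*(23)^3 - 5*(23)^2 + 4*(23)^1 + 9 = (-279841) + (-60835) + (-2645) + (92) + (9) = -343220; answer -343220
Step 3: B2 = -343220; d = 26455; 26455 = 5 * 11 * 13 * 37; sigma = (1 + 5) * (1 + 11) * (1 + 13) * (1 + 37) = 6 * 12 * 14 * 38 = 38304; answer 38304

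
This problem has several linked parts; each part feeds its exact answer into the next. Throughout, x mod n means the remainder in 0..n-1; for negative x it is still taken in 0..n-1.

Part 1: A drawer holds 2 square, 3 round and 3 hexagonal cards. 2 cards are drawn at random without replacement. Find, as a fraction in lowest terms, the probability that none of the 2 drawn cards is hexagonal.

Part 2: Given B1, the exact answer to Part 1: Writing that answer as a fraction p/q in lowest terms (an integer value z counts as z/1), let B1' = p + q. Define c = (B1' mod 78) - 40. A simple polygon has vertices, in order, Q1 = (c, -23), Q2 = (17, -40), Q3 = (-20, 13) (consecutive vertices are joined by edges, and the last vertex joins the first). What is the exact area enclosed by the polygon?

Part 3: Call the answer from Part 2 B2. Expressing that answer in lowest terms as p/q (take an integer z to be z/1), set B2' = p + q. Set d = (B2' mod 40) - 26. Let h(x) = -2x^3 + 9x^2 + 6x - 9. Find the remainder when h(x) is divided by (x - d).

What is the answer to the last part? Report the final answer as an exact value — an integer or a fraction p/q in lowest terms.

4

Part 1: total draws C(8,2) = 28; favorable C(5,2) = 10; P = 5/14; answer 5/14
Part 2: B1 = 5/14; threaded value p + q = 19; c = -21; cross terms: (-21*-40 - 17*-23)=1231, (17*13 - -20*-40)=-579, (-20*-23 - -21*13)=733; twice the area = |1385| = 1385; area = 1385/2; answer 1385/2
Part 3: B2 = 1385/2; threaded value p + q = 1387; d = 1; remainder = value at the root: -2*(1)^3 + 9*(1)^2 + 6*(1)^1 - 9 = (-2) + (9) + (6) + (-9) = 4; answer 4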